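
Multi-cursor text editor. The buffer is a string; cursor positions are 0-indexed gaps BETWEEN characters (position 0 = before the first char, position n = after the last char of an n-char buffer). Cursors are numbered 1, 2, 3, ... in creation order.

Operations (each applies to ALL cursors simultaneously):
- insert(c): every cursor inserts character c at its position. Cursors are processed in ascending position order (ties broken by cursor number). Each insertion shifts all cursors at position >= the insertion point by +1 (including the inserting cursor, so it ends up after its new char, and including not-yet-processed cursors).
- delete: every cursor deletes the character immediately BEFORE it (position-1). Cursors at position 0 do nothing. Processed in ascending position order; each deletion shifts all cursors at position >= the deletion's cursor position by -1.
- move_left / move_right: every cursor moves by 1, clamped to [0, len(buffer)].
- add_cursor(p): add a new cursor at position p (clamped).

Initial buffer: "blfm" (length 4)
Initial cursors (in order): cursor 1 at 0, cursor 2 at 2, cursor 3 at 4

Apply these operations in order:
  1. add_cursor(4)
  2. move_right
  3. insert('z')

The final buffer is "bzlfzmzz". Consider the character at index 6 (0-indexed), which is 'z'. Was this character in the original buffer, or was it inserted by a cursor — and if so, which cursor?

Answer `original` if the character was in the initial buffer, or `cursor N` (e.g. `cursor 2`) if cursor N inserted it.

After op 1 (add_cursor(4)): buffer="blfm" (len 4), cursors c1@0 c2@2 c3@4 c4@4, authorship ....
After op 2 (move_right): buffer="blfm" (len 4), cursors c1@1 c2@3 c3@4 c4@4, authorship ....
After op 3 (insert('z')): buffer="bzlfzmzz" (len 8), cursors c1@2 c2@5 c3@8 c4@8, authorship .1..2.34
Authorship (.=original, N=cursor N): . 1 . . 2 . 3 4
Index 6: author = 3

Answer: cursor 3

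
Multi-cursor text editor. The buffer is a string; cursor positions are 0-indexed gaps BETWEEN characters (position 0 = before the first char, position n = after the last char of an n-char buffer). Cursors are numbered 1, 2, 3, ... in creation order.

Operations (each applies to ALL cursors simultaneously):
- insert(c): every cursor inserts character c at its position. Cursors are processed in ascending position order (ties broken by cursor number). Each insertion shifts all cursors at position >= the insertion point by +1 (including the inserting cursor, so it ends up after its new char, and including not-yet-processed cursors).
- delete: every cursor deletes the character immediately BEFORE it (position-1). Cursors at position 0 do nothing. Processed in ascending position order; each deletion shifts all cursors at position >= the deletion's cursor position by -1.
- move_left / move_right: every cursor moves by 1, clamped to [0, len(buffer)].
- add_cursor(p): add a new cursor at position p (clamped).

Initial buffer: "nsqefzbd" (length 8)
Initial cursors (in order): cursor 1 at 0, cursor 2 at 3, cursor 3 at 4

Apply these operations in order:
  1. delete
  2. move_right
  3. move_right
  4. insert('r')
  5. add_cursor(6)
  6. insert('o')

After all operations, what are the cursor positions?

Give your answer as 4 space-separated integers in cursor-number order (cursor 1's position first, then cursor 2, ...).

Answer: 4 11 11 8

Derivation:
After op 1 (delete): buffer="nsfzbd" (len 6), cursors c1@0 c2@2 c3@2, authorship ......
After op 2 (move_right): buffer="nsfzbd" (len 6), cursors c1@1 c2@3 c3@3, authorship ......
After op 3 (move_right): buffer="nsfzbd" (len 6), cursors c1@2 c2@4 c3@4, authorship ......
After op 4 (insert('r')): buffer="nsrfzrrbd" (len 9), cursors c1@3 c2@7 c3@7, authorship ..1..23..
After op 5 (add_cursor(6)): buffer="nsrfzrrbd" (len 9), cursors c1@3 c4@6 c2@7 c3@7, authorship ..1..23..
After op 6 (insert('o')): buffer="nsrofzroroobd" (len 13), cursors c1@4 c4@8 c2@11 c3@11, authorship ..11..24323..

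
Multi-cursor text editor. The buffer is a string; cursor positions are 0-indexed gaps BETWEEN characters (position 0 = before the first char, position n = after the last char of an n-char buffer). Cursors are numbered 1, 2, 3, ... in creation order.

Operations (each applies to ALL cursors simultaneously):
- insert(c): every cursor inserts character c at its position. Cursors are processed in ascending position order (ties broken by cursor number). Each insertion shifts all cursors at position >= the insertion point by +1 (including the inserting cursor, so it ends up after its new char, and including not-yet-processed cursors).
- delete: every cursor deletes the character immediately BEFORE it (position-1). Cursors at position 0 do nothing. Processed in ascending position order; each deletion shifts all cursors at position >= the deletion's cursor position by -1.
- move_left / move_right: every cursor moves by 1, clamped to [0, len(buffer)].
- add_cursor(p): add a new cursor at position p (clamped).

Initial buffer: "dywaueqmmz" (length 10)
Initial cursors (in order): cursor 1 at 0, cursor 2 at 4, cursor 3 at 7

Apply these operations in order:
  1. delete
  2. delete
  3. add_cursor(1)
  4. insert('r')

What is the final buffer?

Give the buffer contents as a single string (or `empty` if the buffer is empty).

After op 1 (delete): buffer="dywuemmz" (len 8), cursors c1@0 c2@3 c3@5, authorship ........
After op 2 (delete): buffer="dyummz" (len 6), cursors c1@0 c2@2 c3@3, authorship ......
After op 3 (add_cursor(1)): buffer="dyummz" (len 6), cursors c1@0 c4@1 c2@2 c3@3, authorship ......
After op 4 (insert('r')): buffer="rdryrurmmz" (len 10), cursors c1@1 c4@3 c2@5 c3@7, authorship 1.4.2.3...

Answer: rdryrurmmz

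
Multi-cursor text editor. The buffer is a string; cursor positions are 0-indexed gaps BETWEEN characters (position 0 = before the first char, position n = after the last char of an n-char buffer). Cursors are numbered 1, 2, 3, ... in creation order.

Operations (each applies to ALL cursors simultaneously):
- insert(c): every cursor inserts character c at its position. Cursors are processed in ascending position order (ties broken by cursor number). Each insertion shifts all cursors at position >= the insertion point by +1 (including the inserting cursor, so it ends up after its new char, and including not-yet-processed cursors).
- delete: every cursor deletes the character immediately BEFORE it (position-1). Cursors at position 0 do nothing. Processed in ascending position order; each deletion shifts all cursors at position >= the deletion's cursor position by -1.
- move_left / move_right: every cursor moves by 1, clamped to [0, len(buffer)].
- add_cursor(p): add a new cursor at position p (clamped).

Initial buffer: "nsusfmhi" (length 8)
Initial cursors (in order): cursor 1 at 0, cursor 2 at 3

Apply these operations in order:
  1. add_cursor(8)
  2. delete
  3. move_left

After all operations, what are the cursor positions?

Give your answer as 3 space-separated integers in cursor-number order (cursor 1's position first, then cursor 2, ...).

Answer: 0 1 5

Derivation:
After op 1 (add_cursor(8)): buffer="nsusfmhi" (len 8), cursors c1@0 c2@3 c3@8, authorship ........
After op 2 (delete): buffer="nssfmh" (len 6), cursors c1@0 c2@2 c3@6, authorship ......
After op 3 (move_left): buffer="nssfmh" (len 6), cursors c1@0 c2@1 c3@5, authorship ......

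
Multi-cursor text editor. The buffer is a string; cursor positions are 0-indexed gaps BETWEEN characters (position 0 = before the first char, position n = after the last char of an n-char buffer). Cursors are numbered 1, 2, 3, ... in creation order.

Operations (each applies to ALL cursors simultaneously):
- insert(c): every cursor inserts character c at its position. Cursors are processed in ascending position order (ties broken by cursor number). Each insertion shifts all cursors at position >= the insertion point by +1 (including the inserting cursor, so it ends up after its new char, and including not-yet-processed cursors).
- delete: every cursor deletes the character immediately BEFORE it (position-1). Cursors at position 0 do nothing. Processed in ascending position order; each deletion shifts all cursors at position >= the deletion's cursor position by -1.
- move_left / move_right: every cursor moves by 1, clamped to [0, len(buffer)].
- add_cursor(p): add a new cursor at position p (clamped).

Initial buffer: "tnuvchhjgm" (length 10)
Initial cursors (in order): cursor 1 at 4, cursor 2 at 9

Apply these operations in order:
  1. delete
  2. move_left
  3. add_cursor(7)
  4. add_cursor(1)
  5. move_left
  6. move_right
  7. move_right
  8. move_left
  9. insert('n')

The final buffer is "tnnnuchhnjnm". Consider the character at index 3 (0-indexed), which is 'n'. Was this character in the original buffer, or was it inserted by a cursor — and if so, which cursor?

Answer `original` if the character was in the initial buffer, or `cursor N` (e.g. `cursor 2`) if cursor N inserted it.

After op 1 (delete): buffer="tnuchhjm" (len 8), cursors c1@3 c2@7, authorship ........
After op 2 (move_left): buffer="tnuchhjm" (len 8), cursors c1@2 c2@6, authorship ........
After op 3 (add_cursor(7)): buffer="tnuchhjm" (len 8), cursors c1@2 c2@6 c3@7, authorship ........
After op 4 (add_cursor(1)): buffer="tnuchhjm" (len 8), cursors c4@1 c1@2 c2@6 c3@7, authorship ........
After op 5 (move_left): buffer="tnuchhjm" (len 8), cursors c4@0 c1@1 c2@5 c3@6, authorship ........
After op 6 (move_right): buffer="tnuchhjm" (len 8), cursors c4@1 c1@2 c2@6 c3@7, authorship ........
After op 7 (move_right): buffer="tnuchhjm" (len 8), cursors c4@2 c1@3 c2@7 c3@8, authorship ........
After op 8 (move_left): buffer="tnuchhjm" (len 8), cursors c4@1 c1@2 c2@6 c3@7, authorship ........
After op 9 (insert('n')): buffer="tnnnuchhnjnm" (len 12), cursors c4@2 c1@4 c2@9 c3@11, authorship .4.1....2.3.
Authorship (.=original, N=cursor N): . 4 . 1 . . . . 2 . 3 .
Index 3: author = 1

Answer: cursor 1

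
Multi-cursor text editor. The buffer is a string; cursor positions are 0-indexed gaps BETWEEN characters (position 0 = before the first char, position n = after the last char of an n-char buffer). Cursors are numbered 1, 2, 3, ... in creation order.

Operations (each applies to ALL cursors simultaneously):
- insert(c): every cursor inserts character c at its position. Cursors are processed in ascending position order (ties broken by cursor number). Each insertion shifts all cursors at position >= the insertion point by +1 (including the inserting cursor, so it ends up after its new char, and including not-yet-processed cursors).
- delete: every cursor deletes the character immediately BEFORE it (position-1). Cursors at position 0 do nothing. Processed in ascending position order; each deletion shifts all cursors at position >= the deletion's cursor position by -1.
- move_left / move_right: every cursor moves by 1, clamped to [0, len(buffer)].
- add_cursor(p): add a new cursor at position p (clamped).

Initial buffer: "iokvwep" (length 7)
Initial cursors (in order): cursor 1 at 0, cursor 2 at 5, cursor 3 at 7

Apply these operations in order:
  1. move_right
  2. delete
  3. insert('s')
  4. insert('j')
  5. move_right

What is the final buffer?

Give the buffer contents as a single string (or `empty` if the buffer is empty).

After op 1 (move_right): buffer="iokvwep" (len 7), cursors c1@1 c2@6 c3@7, authorship .......
After op 2 (delete): buffer="okvw" (len 4), cursors c1@0 c2@4 c3@4, authorship ....
After op 3 (insert('s')): buffer="sokvwss" (len 7), cursors c1@1 c2@7 c3@7, authorship 1....23
After op 4 (insert('j')): buffer="sjokvwssjj" (len 10), cursors c1@2 c2@10 c3@10, authorship 11....2323
After op 5 (move_right): buffer="sjokvwssjj" (len 10), cursors c1@3 c2@10 c3@10, authorship 11....2323

Answer: sjokvwssjj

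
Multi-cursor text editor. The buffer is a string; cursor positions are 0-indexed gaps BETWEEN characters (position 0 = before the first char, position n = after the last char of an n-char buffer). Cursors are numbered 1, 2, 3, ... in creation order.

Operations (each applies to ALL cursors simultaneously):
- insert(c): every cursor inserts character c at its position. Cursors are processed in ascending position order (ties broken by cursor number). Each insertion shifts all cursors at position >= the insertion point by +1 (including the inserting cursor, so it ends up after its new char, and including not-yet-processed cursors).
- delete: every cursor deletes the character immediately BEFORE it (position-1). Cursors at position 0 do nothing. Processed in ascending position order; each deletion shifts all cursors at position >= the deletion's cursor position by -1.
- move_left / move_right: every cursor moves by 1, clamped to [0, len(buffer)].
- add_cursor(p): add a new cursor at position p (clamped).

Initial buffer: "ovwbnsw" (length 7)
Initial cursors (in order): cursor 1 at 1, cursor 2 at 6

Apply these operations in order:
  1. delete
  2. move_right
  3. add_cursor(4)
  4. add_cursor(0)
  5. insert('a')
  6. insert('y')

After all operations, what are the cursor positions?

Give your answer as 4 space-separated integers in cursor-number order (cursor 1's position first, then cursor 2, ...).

After op 1 (delete): buffer="vwbnw" (len 5), cursors c1@0 c2@4, authorship .....
After op 2 (move_right): buffer="vwbnw" (len 5), cursors c1@1 c2@5, authorship .....
After op 3 (add_cursor(4)): buffer="vwbnw" (len 5), cursors c1@1 c3@4 c2@5, authorship .....
After op 4 (add_cursor(0)): buffer="vwbnw" (len 5), cursors c4@0 c1@1 c3@4 c2@5, authorship .....
After op 5 (insert('a')): buffer="avawbnawa" (len 9), cursors c4@1 c1@3 c3@7 c2@9, authorship 4.1...3.2
After op 6 (insert('y')): buffer="ayvaywbnayway" (len 13), cursors c4@2 c1@5 c3@10 c2@13, authorship 44.11...33.22

Answer: 5 13 10 2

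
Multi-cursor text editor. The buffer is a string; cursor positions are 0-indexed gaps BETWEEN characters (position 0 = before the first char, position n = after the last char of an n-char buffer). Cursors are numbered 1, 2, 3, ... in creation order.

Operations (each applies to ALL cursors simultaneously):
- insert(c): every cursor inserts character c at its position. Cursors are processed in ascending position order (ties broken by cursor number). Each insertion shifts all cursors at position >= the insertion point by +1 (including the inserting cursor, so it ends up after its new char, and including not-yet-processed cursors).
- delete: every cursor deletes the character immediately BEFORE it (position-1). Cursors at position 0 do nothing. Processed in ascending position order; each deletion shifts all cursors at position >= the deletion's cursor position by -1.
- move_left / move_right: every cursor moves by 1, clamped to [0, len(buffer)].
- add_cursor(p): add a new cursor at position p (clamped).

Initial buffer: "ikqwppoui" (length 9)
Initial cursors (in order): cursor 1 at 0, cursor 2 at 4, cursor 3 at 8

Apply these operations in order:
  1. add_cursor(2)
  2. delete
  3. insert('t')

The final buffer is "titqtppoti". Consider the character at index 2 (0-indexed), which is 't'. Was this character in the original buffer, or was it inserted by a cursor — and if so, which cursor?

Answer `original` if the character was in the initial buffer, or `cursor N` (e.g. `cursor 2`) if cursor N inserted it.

Answer: cursor 4

Derivation:
After op 1 (add_cursor(2)): buffer="ikqwppoui" (len 9), cursors c1@0 c4@2 c2@4 c3@8, authorship .........
After op 2 (delete): buffer="iqppoi" (len 6), cursors c1@0 c4@1 c2@2 c3@5, authorship ......
After op 3 (insert('t')): buffer="titqtppoti" (len 10), cursors c1@1 c4@3 c2@5 c3@9, authorship 1.4.2...3.
Authorship (.=original, N=cursor N): 1 . 4 . 2 . . . 3 .
Index 2: author = 4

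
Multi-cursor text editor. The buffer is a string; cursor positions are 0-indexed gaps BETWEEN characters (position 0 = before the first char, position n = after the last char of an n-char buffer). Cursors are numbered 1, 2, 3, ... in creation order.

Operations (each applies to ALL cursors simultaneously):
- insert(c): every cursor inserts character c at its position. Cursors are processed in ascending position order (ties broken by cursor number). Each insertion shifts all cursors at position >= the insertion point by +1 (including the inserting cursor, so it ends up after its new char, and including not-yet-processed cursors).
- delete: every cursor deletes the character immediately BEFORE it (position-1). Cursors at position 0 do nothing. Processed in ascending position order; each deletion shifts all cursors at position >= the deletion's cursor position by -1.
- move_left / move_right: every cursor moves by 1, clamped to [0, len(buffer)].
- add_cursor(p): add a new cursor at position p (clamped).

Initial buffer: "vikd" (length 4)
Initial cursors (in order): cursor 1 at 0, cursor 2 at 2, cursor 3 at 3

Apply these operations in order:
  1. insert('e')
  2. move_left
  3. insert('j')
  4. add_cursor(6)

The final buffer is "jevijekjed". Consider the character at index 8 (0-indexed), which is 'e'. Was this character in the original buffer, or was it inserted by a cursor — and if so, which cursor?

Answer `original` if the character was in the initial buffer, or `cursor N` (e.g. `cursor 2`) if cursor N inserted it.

Answer: cursor 3

Derivation:
After op 1 (insert('e')): buffer="evieked" (len 7), cursors c1@1 c2@4 c3@6, authorship 1..2.3.
After op 2 (move_left): buffer="evieked" (len 7), cursors c1@0 c2@3 c3@5, authorship 1..2.3.
After op 3 (insert('j')): buffer="jevijekjed" (len 10), cursors c1@1 c2@5 c3@8, authorship 11..22.33.
After op 4 (add_cursor(6)): buffer="jevijekjed" (len 10), cursors c1@1 c2@5 c4@6 c3@8, authorship 11..22.33.
Authorship (.=original, N=cursor N): 1 1 . . 2 2 . 3 3 .
Index 8: author = 3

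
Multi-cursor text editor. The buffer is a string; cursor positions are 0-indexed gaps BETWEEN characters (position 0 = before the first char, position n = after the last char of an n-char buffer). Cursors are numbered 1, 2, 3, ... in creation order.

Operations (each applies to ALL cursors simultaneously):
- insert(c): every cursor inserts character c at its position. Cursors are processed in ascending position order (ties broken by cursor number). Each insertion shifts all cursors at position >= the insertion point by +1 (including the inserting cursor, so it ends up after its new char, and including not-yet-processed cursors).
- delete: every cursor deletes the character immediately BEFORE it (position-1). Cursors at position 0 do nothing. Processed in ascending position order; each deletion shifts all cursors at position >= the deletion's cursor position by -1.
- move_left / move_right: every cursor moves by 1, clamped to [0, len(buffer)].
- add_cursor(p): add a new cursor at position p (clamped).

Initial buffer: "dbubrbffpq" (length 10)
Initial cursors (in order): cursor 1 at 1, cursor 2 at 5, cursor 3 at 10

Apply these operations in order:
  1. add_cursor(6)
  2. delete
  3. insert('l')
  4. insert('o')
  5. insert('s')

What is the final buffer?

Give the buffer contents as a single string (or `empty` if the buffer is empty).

Answer: losbublloossffplos

Derivation:
After op 1 (add_cursor(6)): buffer="dbubrbffpq" (len 10), cursors c1@1 c2@5 c4@6 c3@10, authorship ..........
After op 2 (delete): buffer="bubffp" (len 6), cursors c1@0 c2@3 c4@3 c3@6, authorship ......
After op 3 (insert('l')): buffer="lbubllffpl" (len 10), cursors c1@1 c2@6 c4@6 c3@10, authorship 1...24...3
After op 4 (insert('o')): buffer="lobubllooffplo" (len 14), cursors c1@2 c2@9 c4@9 c3@14, authorship 11...2424...33
After op 5 (insert('s')): buffer="losbublloossffplos" (len 18), cursors c1@3 c2@12 c4@12 c3@18, authorship 111...242424...333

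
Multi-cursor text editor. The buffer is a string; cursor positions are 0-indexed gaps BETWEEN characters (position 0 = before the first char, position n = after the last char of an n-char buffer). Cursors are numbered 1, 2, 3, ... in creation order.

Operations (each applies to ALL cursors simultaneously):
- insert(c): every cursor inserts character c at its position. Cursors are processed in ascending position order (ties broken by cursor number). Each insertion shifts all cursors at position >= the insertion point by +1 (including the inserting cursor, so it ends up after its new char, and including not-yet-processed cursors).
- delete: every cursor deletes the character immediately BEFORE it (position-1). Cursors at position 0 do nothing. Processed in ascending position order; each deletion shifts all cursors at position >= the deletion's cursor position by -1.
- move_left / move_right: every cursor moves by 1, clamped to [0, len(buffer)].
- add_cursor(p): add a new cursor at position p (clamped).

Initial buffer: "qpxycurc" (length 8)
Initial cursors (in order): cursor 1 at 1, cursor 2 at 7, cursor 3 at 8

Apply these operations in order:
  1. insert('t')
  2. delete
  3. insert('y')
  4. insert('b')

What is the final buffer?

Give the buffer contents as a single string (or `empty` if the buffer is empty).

After op 1 (insert('t')): buffer="qtpxycurtct" (len 11), cursors c1@2 c2@9 c3@11, authorship .1......2.3
After op 2 (delete): buffer="qpxycurc" (len 8), cursors c1@1 c2@7 c3@8, authorship ........
After op 3 (insert('y')): buffer="qypxycurycy" (len 11), cursors c1@2 c2@9 c3@11, authorship .1......2.3
After op 4 (insert('b')): buffer="qybpxycurybcyb" (len 14), cursors c1@3 c2@11 c3@14, authorship .11......22.33

Answer: qybpxycurybcyb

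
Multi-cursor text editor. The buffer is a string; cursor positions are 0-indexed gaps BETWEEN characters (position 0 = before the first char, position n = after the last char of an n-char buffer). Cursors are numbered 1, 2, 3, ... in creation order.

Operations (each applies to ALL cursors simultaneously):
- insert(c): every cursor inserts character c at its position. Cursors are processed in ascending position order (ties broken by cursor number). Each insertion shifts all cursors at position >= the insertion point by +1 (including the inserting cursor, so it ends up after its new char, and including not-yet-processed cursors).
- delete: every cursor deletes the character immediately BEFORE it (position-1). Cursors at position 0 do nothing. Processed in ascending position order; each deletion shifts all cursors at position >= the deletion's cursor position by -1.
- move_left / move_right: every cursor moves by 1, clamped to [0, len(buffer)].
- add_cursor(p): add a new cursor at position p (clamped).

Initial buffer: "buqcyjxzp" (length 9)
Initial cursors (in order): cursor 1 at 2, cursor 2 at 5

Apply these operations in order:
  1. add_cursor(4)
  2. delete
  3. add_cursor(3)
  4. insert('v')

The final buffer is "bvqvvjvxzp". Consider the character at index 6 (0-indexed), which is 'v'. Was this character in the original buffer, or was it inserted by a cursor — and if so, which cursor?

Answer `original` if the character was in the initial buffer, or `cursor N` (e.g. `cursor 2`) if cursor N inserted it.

After op 1 (add_cursor(4)): buffer="buqcyjxzp" (len 9), cursors c1@2 c3@4 c2@5, authorship .........
After op 2 (delete): buffer="bqjxzp" (len 6), cursors c1@1 c2@2 c3@2, authorship ......
After op 3 (add_cursor(3)): buffer="bqjxzp" (len 6), cursors c1@1 c2@2 c3@2 c4@3, authorship ......
After op 4 (insert('v')): buffer="bvqvvjvxzp" (len 10), cursors c1@2 c2@5 c3@5 c4@7, authorship .1.23.4...
Authorship (.=original, N=cursor N): . 1 . 2 3 . 4 . . .
Index 6: author = 4

Answer: cursor 4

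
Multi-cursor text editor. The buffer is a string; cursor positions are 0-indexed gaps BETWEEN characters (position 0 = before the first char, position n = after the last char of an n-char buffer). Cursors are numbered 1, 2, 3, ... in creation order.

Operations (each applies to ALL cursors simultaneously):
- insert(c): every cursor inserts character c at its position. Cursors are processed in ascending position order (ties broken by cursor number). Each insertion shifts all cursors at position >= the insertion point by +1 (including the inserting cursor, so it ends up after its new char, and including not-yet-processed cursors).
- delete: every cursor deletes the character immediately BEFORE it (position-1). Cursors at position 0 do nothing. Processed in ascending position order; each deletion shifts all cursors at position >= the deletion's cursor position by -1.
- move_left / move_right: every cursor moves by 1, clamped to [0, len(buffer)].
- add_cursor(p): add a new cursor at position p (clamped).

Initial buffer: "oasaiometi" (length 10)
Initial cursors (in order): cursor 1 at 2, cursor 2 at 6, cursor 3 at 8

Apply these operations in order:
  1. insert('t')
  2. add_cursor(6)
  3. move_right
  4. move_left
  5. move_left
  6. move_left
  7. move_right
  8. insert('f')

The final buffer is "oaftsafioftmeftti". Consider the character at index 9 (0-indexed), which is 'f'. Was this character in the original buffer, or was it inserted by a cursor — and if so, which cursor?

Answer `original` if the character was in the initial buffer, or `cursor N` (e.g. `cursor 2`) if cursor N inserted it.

After op 1 (insert('t')): buffer="oatsaiotmetti" (len 13), cursors c1@3 c2@8 c3@11, authorship ..1....2..3..
After op 2 (add_cursor(6)): buffer="oatsaiotmetti" (len 13), cursors c1@3 c4@6 c2@8 c3@11, authorship ..1....2..3..
After op 3 (move_right): buffer="oatsaiotmetti" (len 13), cursors c1@4 c4@7 c2@9 c3@12, authorship ..1....2..3..
After op 4 (move_left): buffer="oatsaiotmetti" (len 13), cursors c1@3 c4@6 c2@8 c3@11, authorship ..1....2..3..
After op 5 (move_left): buffer="oatsaiotmetti" (len 13), cursors c1@2 c4@5 c2@7 c3@10, authorship ..1....2..3..
After op 6 (move_left): buffer="oatsaiotmetti" (len 13), cursors c1@1 c4@4 c2@6 c3@9, authorship ..1....2..3..
After op 7 (move_right): buffer="oatsaiotmetti" (len 13), cursors c1@2 c4@5 c2@7 c3@10, authorship ..1....2..3..
After op 8 (insert('f')): buffer="oaftsafioftmeftti" (len 17), cursors c1@3 c4@7 c2@10 c3@14, authorship ..11..4..22..33..
Authorship (.=original, N=cursor N): . . 1 1 . . 4 . . 2 2 . . 3 3 . .
Index 9: author = 2

Answer: cursor 2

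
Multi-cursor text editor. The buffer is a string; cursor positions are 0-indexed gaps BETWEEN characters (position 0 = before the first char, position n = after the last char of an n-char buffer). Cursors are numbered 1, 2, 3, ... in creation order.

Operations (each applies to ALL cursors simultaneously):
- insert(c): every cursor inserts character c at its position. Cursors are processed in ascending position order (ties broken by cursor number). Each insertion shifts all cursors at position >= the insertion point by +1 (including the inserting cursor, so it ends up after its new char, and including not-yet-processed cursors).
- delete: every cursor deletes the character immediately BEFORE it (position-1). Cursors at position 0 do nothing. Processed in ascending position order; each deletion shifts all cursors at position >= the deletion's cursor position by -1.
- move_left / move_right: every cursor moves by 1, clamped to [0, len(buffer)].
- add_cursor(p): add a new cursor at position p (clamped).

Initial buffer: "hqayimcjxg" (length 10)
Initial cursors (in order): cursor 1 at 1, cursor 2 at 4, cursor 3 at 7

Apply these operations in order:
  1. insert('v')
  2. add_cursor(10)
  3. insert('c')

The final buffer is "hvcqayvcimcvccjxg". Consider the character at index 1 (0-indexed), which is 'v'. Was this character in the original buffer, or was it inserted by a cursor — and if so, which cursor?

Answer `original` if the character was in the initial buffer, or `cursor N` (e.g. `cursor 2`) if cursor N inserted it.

Answer: cursor 1

Derivation:
After op 1 (insert('v')): buffer="hvqayvimcvjxg" (len 13), cursors c1@2 c2@6 c3@10, authorship .1...2...3...
After op 2 (add_cursor(10)): buffer="hvqayvimcvjxg" (len 13), cursors c1@2 c2@6 c3@10 c4@10, authorship .1...2...3...
After op 3 (insert('c')): buffer="hvcqayvcimcvccjxg" (len 17), cursors c1@3 c2@8 c3@14 c4@14, authorship .11...22...334...
Authorship (.=original, N=cursor N): . 1 1 . . . 2 2 . . . 3 3 4 . . .
Index 1: author = 1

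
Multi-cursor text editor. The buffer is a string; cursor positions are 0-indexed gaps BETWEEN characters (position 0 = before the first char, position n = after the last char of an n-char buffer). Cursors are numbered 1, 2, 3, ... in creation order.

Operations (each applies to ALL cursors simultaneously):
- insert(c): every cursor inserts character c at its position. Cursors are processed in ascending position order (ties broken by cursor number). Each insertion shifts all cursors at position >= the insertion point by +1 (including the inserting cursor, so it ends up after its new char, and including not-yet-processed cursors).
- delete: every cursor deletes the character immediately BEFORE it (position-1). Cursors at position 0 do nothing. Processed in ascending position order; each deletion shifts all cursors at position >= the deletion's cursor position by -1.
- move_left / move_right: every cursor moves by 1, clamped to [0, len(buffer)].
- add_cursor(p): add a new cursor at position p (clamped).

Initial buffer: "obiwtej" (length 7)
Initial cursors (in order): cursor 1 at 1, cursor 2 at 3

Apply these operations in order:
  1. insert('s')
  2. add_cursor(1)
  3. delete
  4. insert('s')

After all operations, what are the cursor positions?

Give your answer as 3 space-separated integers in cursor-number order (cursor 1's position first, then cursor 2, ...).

Answer: 2 5 2

Derivation:
After op 1 (insert('s')): buffer="osbiswtej" (len 9), cursors c1@2 c2@5, authorship .1..2....
After op 2 (add_cursor(1)): buffer="osbiswtej" (len 9), cursors c3@1 c1@2 c2@5, authorship .1..2....
After op 3 (delete): buffer="biwtej" (len 6), cursors c1@0 c3@0 c2@2, authorship ......
After op 4 (insert('s')): buffer="ssbiswtej" (len 9), cursors c1@2 c3@2 c2@5, authorship 13..2....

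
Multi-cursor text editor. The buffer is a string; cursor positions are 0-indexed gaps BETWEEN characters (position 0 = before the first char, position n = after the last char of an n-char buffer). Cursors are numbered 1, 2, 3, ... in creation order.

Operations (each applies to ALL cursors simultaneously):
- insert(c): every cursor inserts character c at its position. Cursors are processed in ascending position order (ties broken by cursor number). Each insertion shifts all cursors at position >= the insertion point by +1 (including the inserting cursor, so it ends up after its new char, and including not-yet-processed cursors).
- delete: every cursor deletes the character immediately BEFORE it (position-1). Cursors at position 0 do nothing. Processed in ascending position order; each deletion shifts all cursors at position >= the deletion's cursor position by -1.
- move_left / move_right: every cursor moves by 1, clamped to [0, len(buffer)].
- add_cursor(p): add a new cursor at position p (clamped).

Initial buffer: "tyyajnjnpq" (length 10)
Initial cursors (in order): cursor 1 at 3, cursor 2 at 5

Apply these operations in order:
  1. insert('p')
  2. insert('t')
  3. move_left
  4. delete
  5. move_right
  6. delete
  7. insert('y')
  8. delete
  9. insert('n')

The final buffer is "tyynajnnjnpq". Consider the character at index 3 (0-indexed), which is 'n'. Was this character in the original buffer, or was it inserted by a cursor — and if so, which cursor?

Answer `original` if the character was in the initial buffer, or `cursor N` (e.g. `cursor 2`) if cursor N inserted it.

Answer: cursor 1

Derivation:
After op 1 (insert('p')): buffer="tyypajpnjnpq" (len 12), cursors c1@4 c2@7, authorship ...1..2.....
After op 2 (insert('t')): buffer="tyyptajptnjnpq" (len 14), cursors c1@5 c2@9, authorship ...11..22.....
After op 3 (move_left): buffer="tyyptajptnjnpq" (len 14), cursors c1@4 c2@8, authorship ...11..22.....
After op 4 (delete): buffer="tyytajtnjnpq" (len 12), cursors c1@3 c2@6, authorship ...1..2.....
After op 5 (move_right): buffer="tyytajtnjnpq" (len 12), cursors c1@4 c2@7, authorship ...1..2.....
After op 6 (delete): buffer="tyyajnjnpq" (len 10), cursors c1@3 c2@5, authorship ..........
After op 7 (insert('y')): buffer="tyyyajynjnpq" (len 12), cursors c1@4 c2@7, authorship ...1..2.....
After op 8 (delete): buffer="tyyajnjnpq" (len 10), cursors c1@3 c2@5, authorship ..........
After op 9 (insert('n')): buffer="tyynajnnjnpq" (len 12), cursors c1@4 c2@7, authorship ...1..2.....
Authorship (.=original, N=cursor N): . . . 1 . . 2 . . . . .
Index 3: author = 1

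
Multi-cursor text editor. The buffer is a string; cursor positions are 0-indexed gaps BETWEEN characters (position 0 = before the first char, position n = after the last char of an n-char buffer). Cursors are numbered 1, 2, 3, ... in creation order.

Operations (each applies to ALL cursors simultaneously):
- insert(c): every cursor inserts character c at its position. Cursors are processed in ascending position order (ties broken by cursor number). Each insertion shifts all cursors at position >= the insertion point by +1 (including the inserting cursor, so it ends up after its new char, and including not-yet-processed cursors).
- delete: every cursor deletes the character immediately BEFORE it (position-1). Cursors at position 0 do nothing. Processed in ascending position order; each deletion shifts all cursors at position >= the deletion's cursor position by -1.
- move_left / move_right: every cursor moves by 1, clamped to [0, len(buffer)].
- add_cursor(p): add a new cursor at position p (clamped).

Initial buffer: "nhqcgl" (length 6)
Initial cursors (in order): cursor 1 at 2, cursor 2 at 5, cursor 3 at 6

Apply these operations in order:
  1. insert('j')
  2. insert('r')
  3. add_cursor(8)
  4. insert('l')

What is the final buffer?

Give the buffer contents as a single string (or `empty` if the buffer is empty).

Answer: nhjrlqcgjlrlljrl

Derivation:
After op 1 (insert('j')): buffer="nhjqcgjlj" (len 9), cursors c1@3 c2@7 c3@9, authorship ..1...2.3
After op 2 (insert('r')): buffer="nhjrqcgjrljr" (len 12), cursors c1@4 c2@9 c3@12, authorship ..11...22.33
After op 3 (add_cursor(8)): buffer="nhjrqcgjrljr" (len 12), cursors c1@4 c4@8 c2@9 c3@12, authorship ..11...22.33
After op 4 (insert('l')): buffer="nhjrlqcgjlrlljrl" (len 16), cursors c1@5 c4@10 c2@12 c3@16, authorship ..111...2422.333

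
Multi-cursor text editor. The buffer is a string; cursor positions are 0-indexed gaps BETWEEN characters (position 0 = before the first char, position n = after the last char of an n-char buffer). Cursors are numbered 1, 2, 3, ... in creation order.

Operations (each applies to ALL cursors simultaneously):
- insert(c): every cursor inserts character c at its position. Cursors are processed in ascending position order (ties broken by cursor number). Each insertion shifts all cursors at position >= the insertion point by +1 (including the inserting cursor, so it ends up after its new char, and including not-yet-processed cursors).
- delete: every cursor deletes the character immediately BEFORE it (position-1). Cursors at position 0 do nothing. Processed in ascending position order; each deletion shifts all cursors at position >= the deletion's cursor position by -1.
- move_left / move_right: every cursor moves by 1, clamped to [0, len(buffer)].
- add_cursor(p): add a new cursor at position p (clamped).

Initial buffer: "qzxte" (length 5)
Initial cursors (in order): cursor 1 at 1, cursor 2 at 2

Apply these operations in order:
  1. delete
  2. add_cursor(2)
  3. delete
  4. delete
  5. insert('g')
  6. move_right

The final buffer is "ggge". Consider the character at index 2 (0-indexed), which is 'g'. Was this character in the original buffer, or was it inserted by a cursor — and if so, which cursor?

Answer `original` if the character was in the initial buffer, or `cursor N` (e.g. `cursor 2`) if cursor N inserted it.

After op 1 (delete): buffer="xte" (len 3), cursors c1@0 c2@0, authorship ...
After op 2 (add_cursor(2)): buffer="xte" (len 3), cursors c1@0 c2@0 c3@2, authorship ...
After op 3 (delete): buffer="xe" (len 2), cursors c1@0 c2@0 c3@1, authorship ..
After op 4 (delete): buffer="e" (len 1), cursors c1@0 c2@0 c3@0, authorship .
After op 5 (insert('g')): buffer="ggge" (len 4), cursors c1@3 c2@3 c3@3, authorship 123.
After op 6 (move_right): buffer="ggge" (len 4), cursors c1@4 c2@4 c3@4, authorship 123.
Authorship (.=original, N=cursor N): 1 2 3 .
Index 2: author = 3

Answer: cursor 3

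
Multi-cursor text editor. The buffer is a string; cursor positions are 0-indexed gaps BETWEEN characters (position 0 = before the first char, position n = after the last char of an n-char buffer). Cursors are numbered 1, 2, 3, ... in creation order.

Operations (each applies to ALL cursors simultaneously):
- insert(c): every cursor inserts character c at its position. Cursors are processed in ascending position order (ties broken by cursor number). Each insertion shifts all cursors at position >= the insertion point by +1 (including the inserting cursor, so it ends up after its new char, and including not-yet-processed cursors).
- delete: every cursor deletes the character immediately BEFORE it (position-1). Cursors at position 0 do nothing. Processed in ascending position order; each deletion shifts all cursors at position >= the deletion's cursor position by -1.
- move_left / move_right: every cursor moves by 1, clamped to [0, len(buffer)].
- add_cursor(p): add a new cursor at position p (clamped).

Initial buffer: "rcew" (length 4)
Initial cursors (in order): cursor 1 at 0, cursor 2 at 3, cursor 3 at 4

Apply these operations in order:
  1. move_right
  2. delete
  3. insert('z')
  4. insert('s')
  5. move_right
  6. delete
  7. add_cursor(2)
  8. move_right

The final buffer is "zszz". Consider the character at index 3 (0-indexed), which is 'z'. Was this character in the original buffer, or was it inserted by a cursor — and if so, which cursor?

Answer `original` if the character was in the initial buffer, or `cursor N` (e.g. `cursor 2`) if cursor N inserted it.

After op 1 (move_right): buffer="rcew" (len 4), cursors c1@1 c2@4 c3@4, authorship ....
After op 2 (delete): buffer="c" (len 1), cursors c1@0 c2@1 c3@1, authorship .
After op 3 (insert('z')): buffer="zczz" (len 4), cursors c1@1 c2@4 c3@4, authorship 1.23
After op 4 (insert('s')): buffer="zsczzss" (len 7), cursors c1@2 c2@7 c3@7, authorship 11.2323
After op 5 (move_right): buffer="zsczzss" (len 7), cursors c1@3 c2@7 c3@7, authorship 11.2323
After op 6 (delete): buffer="zszz" (len 4), cursors c1@2 c2@4 c3@4, authorship 1123
After op 7 (add_cursor(2)): buffer="zszz" (len 4), cursors c1@2 c4@2 c2@4 c3@4, authorship 1123
After op 8 (move_right): buffer="zszz" (len 4), cursors c1@3 c4@3 c2@4 c3@4, authorship 1123
Authorship (.=original, N=cursor N): 1 1 2 3
Index 3: author = 3

Answer: cursor 3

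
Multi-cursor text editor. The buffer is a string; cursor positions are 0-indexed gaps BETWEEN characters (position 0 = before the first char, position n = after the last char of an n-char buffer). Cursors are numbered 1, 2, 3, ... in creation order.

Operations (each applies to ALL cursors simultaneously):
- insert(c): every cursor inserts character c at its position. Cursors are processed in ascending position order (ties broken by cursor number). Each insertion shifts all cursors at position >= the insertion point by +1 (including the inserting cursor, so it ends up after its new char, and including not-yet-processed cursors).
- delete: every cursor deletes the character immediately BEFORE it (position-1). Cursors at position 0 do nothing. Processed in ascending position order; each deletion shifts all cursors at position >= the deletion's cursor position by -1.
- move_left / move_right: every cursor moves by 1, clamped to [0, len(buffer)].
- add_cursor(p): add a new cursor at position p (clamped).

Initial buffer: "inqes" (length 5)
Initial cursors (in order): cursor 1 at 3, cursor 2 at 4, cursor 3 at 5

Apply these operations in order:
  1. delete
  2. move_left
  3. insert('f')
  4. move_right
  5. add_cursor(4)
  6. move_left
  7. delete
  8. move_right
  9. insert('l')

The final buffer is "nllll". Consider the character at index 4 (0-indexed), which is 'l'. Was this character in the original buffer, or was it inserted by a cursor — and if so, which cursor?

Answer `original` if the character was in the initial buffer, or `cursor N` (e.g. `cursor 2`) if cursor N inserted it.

Answer: cursor 4

Derivation:
After op 1 (delete): buffer="in" (len 2), cursors c1@2 c2@2 c3@2, authorship ..
After op 2 (move_left): buffer="in" (len 2), cursors c1@1 c2@1 c3@1, authorship ..
After op 3 (insert('f')): buffer="ifffn" (len 5), cursors c1@4 c2@4 c3@4, authorship .123.
After op 4 (move_right): buffer="ifffn" (len 5), cursors c1@5 c2@5 c3@5, authorship .123.
After op 5 (add_cursor(4)): buffer="ifffn" (len 5), cursors c4@4 c1@5 c2@5 c3@5, authorship .123.
After op 6 (move_left): buffer="ifffn" (len 5), cursors c4@3 c1@4 c2@4 c3@4, authorship .123.
After op 7 (delete): buffer="n" (len 1), cursors c1@0 c2@0 c3@0 c4@0, authorship .
After op 8 (move_right): buffer="n" (len 1), cursors c1@1 c2@1 c3@1 c4@1, authorship .
After op 9 (insert('l')): buffer="nllll" (len 5), cursors c1@5 c2@5 c3@5 c4@5, authorship .1234
Authorship (.=original, N=cursor N): . 1 2 3 4
Index 4: author = 4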